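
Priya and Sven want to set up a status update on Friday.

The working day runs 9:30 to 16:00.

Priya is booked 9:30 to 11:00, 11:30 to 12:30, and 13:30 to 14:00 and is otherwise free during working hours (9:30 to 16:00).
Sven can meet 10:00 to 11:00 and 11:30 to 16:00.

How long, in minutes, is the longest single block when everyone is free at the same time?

120 minutes

Priya free within 09:30–16:00: 11:00–11:30, 12:30–13:30, 14:00–16:00.
Priya ∩ Sven: 12:30–13:30, 14:00–16:00.
Common window lengths: 60, 120 min; longest is 120.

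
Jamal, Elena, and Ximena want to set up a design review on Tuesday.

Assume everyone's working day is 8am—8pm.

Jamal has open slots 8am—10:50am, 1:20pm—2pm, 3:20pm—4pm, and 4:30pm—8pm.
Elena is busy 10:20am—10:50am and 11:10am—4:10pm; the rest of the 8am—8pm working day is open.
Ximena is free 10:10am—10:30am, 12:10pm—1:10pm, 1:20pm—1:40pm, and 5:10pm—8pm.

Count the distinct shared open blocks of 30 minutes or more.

1

Elena free within 08:00–20:00: 08:00–10:20, 10:50–11:10, 16:10–20:00.
Jamal ∩ Elena: 08:00–10:20, 16:30–20:00.
Jamal ∩ Elena ∩ Ximena: 10:10–10:20, 17:10–20:00.
Windows ≥ 30 min: 17:10–20:00.
That's 1 window.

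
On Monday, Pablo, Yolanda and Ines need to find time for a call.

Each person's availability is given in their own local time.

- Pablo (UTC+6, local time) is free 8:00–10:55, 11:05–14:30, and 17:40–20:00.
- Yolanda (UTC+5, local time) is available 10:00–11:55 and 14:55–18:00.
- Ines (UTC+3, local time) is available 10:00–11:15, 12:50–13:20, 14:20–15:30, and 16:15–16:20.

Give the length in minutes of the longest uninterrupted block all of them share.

50 minutes

Pablo → UTC: 02:00–04:55, 05:05–08:30, 11:40–14:00.
Yolanda → UTC: 05:00–06:55, 09:55–13:00.
Ines → UTC: 07:00–08:15, 09:50–10:20, 11:20–12:30, 13:15–13:20.
Pablo ∩ Yolanda: 05:05–06:55, 11:40–13:00.
Pablo ∩ Yolanda ∩ Ines: 11:40–12:30.
Single common window of 50 minutes.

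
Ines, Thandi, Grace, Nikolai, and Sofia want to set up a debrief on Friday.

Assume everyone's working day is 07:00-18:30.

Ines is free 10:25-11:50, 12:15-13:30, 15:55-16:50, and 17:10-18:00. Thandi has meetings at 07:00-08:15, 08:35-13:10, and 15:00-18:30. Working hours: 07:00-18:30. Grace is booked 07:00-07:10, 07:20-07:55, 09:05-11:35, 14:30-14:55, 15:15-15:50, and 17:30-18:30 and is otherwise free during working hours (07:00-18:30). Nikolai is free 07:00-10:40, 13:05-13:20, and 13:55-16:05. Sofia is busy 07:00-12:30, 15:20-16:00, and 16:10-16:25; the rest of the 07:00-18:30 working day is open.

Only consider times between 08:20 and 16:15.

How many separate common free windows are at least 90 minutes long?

0

Thandi free within 07:00–18:30: 08:15–08:35, 13:10–15:00.
Grace free within 07:00–18:30: 07:10–07:20, 07:55–09:05, 11:35–14:30, 14:55–15:15, 15:50–17:30.
Sofia free within 07:00–18:30: 12:30–15:20, 16:00–16:10, 16:25–18:30.
Ines ∩ Thandi: 13:10–13:30.
Ines ∩ Thandi ∩ Grace: 13:10–13:30.
Ines ∩ Thandi ∩ Grace ∩ Nikolai: 13:10–13:20.
Ines ∩ Thandi ∩ Grace ∩ Nikolai ∩ Sofia: 13:10–13:20.
Restricted to 08:20–16:15: 13:10–13:20.
Windows ≥ 90 min: (none).
That's 0 windows.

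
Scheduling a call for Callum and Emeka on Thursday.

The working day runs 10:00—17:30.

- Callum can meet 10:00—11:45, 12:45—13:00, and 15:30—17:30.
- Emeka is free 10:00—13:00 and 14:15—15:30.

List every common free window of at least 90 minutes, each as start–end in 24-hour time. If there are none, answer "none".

Callum ∩ Emeka: 10:00–11:45, 12:45–13:00.
Windows ≥ 90 min: 10:00–11:45.

10:00–11:45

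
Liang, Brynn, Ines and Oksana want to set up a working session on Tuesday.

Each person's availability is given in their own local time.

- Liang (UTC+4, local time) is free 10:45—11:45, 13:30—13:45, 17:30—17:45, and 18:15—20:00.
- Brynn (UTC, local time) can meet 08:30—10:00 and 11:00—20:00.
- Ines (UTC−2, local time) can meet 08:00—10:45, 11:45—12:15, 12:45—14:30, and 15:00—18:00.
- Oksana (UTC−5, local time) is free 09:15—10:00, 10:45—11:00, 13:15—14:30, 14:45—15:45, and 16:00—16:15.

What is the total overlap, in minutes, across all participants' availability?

30 minutes

Liang → UTC: 06:45–07:45, 09:30–09:45, 13:30–13:45, 14:15–16:00.
Brynn → UTC: 08:30–10:00, 11:00–20:00.
Ines → UTC: 10:00–12:45, 13:45–14:15, 14:45–16:30, 17:00–20:00.
Oksana → UTC: 14:15–15:00, 15:45–16:00, 18:15–19:30, 19:45–20:45, 21:00–21:15.
Liang ∩ Brynn: 09:30–09:45, 13:30–13:45, 14:15–16:00.
Liang ∩ Brynn ∩ Ines: 14:45–16:00.
Liang ∩ Brynn ∩ Ines ∩ Oksana: 14:45–15:00, 15:45–16:00.
Total common minutes: 15 + 15 = 30.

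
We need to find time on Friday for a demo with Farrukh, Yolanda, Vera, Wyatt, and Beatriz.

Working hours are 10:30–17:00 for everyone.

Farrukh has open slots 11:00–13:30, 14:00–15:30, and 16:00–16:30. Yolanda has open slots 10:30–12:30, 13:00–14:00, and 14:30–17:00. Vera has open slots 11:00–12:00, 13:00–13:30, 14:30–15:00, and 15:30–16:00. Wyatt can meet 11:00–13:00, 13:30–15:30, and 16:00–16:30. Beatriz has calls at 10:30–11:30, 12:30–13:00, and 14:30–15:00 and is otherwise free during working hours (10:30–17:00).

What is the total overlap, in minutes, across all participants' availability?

Beatriz free within 10:30–17:00: 11:30–12:30, 13:00–14:30, 15:00–17:00.
Farrukh ∩ Yolanda: 11:00–12:30, 13:00–13:30, 14:30–15:30, 16:00–16:30.
Farrukh ∩ Yolanda ∩ Vera: 11:00–12:00, 13:00–13:30, 14:30–15:00.
Farrukh ∩ Yolanda ∩ Vera ∩ Wyatt: 11:00–12:00, 14:30–15:00.
Farrukh ∩ Yolanda ∩ Vera ∩ Wyatt ∩ Beatriz: 11:30–12:00.
Total common minutes: 30.

30 minutes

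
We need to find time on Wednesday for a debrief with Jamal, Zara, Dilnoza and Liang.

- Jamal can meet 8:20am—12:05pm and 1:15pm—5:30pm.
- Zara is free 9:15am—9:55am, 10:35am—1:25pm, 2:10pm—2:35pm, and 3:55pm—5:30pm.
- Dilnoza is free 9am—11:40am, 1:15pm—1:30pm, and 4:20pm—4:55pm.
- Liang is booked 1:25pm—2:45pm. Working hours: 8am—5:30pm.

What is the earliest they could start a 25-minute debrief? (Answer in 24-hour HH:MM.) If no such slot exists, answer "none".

Liang free within 08:00–17:30: 08:00–13:25, 14:45–17:30.
Jamal ∩ Zara: 09:15–09:55, 10:35–12:05, 13:15–13:25, 14:10–14:35, 15:55–17:30.
Jamal ∩ Zara ∩ Dilnoza: 09:15–09:55, 10:35–11:40, 13:15–13:25, 16:20–16:55.
Jamal ∩ Zara ∩ Dilnoza ∩ Liang: 09:15–09:55, 10:35–11:40, 13:15–13:25, 16:20–16:55.
Windows ≥ 25 min: 09:15–09:55, 10:35–11:40, 16:20–16:55.
Earliest such window starts at 09:15.

09:15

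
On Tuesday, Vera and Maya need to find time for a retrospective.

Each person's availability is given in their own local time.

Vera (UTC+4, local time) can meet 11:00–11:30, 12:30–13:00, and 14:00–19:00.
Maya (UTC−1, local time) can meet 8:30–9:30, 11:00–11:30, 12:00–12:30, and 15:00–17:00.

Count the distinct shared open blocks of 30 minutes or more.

3

Vera → UTC: 07:00–07:30, 08:30–09:00, 10:00–15:00.
Maya → UTC: 09:30–10:30, 12:00–12:30, 13:00–13:30, 16:00–18:00.
Vera ∩ Maya: 10:00–10:30, 12:00–12:30, 13:00–13:30.
Windows ≥ 30 min: 10:00–10:30, 12:00–12:30, 13:00–13:30.
That's 3 windows.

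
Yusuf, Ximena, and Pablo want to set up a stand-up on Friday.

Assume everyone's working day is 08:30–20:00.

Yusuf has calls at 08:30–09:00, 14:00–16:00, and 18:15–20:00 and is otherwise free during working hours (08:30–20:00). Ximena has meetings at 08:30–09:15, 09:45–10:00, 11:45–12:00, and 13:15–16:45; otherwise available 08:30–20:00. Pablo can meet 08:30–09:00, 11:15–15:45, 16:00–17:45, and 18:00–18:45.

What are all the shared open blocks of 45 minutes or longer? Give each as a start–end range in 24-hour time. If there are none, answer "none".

Yusuf free within 08:30–20:00: 09:00–14:00, 16:00–18:15.
Ximena free within 08:30–20:00: 09:15–09:45, 10:00–11:45, 12:00–13:15, 16:45–20:00.
Yusuf ∩ Ximena: 09:15–09:45, 10:00–11:45, 12:00–13:15, 16:45–18:15.
Yusuf ∩ Ximena ∩ Pablo: 11:15–11:45, 12:00–13:15, 16:45–17:45, 18:00–18:15.
Windows ≥ 45 min: 12:00–13:15, 16:45–17:45.

12:00–13:15, 16:45–17:45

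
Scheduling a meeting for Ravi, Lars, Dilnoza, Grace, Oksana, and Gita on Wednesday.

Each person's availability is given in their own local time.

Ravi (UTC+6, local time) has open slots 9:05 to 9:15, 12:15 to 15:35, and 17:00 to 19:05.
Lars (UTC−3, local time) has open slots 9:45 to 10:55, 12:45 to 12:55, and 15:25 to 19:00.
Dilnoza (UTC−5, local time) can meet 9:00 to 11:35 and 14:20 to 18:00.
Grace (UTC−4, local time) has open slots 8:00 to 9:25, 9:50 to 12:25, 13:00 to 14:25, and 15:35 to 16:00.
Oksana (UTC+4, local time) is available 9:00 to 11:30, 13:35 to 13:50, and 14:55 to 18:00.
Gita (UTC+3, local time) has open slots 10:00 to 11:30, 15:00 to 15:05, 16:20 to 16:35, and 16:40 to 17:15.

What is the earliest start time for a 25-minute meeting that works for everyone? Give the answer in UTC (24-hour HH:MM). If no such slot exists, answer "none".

none

Ravi → UTC: 03:05–03:15, 06:15–09:35, 11:00–13:05.
Lars → UTC: 12:45–13:55, 15:45–15:55, 18:25–22:00.
Dilnoza → UTC: 14:00–16:35, 19:20–23:00.
Grace → UTC: 12:00–13:25, 13:50–16:25, 17:00–18:25, 19:35–20:00.
Oksana → UTC: 05:00–07:30, 09:35–09:50, 10:55–14:00.
Gita → UTC: 07:00–08:30, 12:00–12:05, 13:20–13:35, 13:40–14:15.
Ravi ∩ Lars: 12:45–13:05.
Ravi ∩ Lars ∩ Dilnoza: (none).
Ravi ∩ Lars ∩ Dilnoza ∩ Grace: (none).
Ravi ∩ Lars ∩ Dilnoza ∩ Grace ∩ Oksana: (none).
Ravi ∩ Lars ∩ Dilnoza ∩ Grace ∩ Oksana ∩ Gita: (none).
Windows ≥ 25 min: (none).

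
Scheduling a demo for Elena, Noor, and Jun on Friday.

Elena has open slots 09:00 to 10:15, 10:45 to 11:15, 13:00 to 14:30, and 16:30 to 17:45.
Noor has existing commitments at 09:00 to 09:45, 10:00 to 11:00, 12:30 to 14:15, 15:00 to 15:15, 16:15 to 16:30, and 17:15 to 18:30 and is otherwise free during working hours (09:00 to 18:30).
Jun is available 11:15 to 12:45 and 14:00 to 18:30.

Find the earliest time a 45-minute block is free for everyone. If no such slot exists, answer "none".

16:30

Noor free within 09:00–18:30: 09:45–10:00, 11:00–12:30, 14:15–15:00, 15:15–16:15, 16:30–17:15.
Elena ∩ Noor: 09:45–10:00, 11:00–11:15, 14:15–14:30, 16:30–17:15.
Elena ∩ Noor ∩ Jun: 14:15–14:30, 16:30–17:15.
Windows ≥ 45 min: 16:30–17:15.
Earliest such window starts at 16:30.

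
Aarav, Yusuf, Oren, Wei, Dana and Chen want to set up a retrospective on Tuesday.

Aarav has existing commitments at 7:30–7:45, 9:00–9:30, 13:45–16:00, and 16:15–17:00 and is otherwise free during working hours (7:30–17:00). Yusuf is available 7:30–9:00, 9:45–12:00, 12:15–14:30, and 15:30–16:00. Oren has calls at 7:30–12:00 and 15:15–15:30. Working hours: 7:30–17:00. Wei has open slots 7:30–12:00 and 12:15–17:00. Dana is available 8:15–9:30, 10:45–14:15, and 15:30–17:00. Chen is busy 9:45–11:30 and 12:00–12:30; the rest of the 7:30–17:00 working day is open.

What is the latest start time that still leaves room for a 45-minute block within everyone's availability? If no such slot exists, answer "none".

Aarav free within 07:30–17:00: 07:45–09:00, 09:30–13:45, 16:00–16:15.
Oren free within 07:30–17:00: 12:00–15:15, 15:30–17:00.
Chen free within 07:30–17:00: 07:30–09:45, 11:30–12:00, 12:30–17:00.
Aarav ∩ Yusuf: 07:45–09:00, 09:45–12:00, 12:15–13:45.
Aarav ∩ Yusuf ∩ Oren: 12:15–13:45.
Aarav ∩ Yusuf ∩ Oren ∩ Wei: 12:15–13:45.
Aarav ∩ Yusuf ∩ Oren ∩ Wei ∩ Dana: 12:15–13:45.
Aarav ∩ Yusuf ∩ Oren ∩ Wei ∩ Dana ∩ Chen: 12:30–13:45.
Windows ≥ 45 min: 12:30–13:45.
Latest start in the last window 12:30–13:45 is 13:45 − 45 min = 13:00.

13:00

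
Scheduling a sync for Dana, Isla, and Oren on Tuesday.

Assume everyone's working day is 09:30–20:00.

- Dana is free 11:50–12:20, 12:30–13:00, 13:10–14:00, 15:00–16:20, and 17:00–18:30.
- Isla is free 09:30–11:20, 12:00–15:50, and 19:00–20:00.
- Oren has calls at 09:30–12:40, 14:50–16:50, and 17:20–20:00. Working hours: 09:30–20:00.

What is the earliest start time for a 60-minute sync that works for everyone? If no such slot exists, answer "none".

Oren free within 09:30–20:00: 12:40–14:50, 16:50–17:20.
Dana ∩ Isla: 12:00–12:20, 12:30–13:00, 13:10–14:00, 15:00–15:50.
Dana ∩ Isla ∩ Oren: 12:40–13:00, 13:10–14:00.
Windows ≥ 60 min: (none).

none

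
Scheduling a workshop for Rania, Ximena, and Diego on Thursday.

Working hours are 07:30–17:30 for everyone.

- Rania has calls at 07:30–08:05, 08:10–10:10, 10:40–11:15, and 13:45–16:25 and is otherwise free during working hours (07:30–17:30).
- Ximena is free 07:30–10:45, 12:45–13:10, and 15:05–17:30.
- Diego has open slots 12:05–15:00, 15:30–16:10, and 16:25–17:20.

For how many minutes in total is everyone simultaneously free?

Rania free within 07:30–17:30: 08:05–08:10, 10:10–10:40, 11:15–13:45, 16:25–17:30.
Rania ∩ Ximena: 08:05–08:10, 10:10–10:40, 12:45–13:10, 16:25–17:30.
Rania ∩ Ximena ∩ Diego: 12:45–13:10, 16:25–17:20.
Total common minutes: 25 + 55 = 80.

80 minutes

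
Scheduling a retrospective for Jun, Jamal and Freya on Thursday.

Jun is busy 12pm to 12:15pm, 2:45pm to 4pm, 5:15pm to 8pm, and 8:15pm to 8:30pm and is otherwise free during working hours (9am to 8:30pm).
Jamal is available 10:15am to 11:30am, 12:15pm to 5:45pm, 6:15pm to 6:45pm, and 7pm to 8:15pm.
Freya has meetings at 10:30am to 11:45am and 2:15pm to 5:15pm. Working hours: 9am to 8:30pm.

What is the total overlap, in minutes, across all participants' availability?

150 minutes

Jun free within 09:00–20:30: 09:00–12:00, 12:15–14:45, 16:00–17:15, 20:00–20:15.
Freya free within 09:00–20:30: 09:00–10:30, 11:45–14:15, 17:15–20:30.
Jun ∩ Jamal: 10:15–11:30, 12:15–14:45, 16:00–17:15, 20:00–20:15.
Jun ∩ Jamal ∩ Freya: 10:15–10:30, 12:15–14:15, 20:00–20:15.
Total common minutes: 15 + 120 + 15 = 150.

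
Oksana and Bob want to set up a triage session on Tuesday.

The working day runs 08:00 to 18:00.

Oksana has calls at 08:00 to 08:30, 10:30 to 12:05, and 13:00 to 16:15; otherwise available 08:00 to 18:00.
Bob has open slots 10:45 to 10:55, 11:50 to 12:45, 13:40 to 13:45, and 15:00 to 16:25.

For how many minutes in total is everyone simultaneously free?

50 minutes

Oksana free within 08:00–18:00: 08:30–10:30, 12:05–13:00, 16:15–18:00.
Oksana ∩ Bob: 12:05–12:45, 16:15–16:25.
Total common minutes: 40 + 10 = 50.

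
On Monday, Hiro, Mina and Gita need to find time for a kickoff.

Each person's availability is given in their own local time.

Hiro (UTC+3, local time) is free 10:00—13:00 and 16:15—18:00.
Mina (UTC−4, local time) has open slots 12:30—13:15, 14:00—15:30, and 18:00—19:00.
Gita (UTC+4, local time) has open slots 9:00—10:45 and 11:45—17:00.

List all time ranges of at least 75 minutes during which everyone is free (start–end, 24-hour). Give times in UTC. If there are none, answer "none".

none

Hiro → UTC: 07:00–10:00, 13:15–15:00.
Mina → UTC: 16:30–17:15, 18:00–19:30, 22:00–23:00.
Gita → UTC: 05:00–06:45, 07:45–13:00.
Hiro ∩ Mina: (none).
Hiro ∩ Mina ∩ Gita: (none).
Windows ≥ 75 min: (none).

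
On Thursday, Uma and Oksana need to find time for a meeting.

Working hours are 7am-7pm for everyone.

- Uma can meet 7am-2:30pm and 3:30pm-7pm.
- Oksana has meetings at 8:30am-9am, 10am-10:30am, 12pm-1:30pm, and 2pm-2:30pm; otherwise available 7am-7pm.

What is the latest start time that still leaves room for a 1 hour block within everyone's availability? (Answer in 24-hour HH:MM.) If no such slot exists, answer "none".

18:00

Oksana free within 07:00–19:00: 07:00–08:30, 09:00–10:00, 10:30–12:00, 13:30–14:00, 14:30–19:00.
Uma ∩ Oksana: 07:00–08:30, 09:00–10:00, 10:30–12:00, 13:30–14:00, 15:30–19:00.
Windows ≥ 60 min: 07:00–08:30, 09:00–10:00, 10:30–12:00, 15:30–19:00.
Latest start in the last window 15:30–19:00 is 19:00 − 60 min = 18:00.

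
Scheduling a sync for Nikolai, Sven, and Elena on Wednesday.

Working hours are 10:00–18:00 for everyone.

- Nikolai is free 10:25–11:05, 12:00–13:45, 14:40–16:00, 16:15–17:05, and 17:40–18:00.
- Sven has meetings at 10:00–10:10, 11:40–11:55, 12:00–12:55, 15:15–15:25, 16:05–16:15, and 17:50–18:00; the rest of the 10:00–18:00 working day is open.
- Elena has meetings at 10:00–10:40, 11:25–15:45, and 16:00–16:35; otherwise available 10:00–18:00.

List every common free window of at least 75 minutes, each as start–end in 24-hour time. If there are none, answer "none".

none

Sven free within 10:00–18:00: 10:10–11:40, 11:55–12:00, 12:55–15:15, 15:25–16:05, 16:15–17:50.
Elena free within 10:00–18:00: 10:40–11:25, 15:45–16:00, 16:35–18:00.
Nikolai ∩ Sven: 10:25–11:05, 12:55–13:45, 14:40–15:15, 15:25–16:00, 16:15–17:05, 17:40–17:50.
Nikolai ∩ Sven ∩ Elena: 10:40–11:05, 15:45–16:00, 16:35–17:05, 17:40–17:50.
Windows ≥ 75 min: (none).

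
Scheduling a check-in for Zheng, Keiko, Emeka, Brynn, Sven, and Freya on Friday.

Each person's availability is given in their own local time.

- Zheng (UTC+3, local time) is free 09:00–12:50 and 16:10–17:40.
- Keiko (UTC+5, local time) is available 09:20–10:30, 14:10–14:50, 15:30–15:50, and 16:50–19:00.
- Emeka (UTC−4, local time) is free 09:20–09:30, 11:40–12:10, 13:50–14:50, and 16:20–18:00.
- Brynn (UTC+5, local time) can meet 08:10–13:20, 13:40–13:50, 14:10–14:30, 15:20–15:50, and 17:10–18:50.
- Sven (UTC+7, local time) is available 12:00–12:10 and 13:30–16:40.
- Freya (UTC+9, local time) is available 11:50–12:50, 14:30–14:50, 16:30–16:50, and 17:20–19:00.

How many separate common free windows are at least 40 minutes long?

Zheng → UTC: 06:00–09:50, 13:10–14:40.
Keiko → UTC: 04:20–05:30, 09:10–09:50, 10:30–10:50, 11:50–14:00.
Emeka → UTC: 13:20–13:30, 15:40–16:10, 17:50–18:50, 20:20–22:00.
Brynn → UTC: 03:10–08:20, 08:40–08:50, 09:10–09:30, 10:20–10:50, 12:10–13:50.
Sven → UTC: 05:00–05:10, 06:30–09:40.
Freya → UTC: 02:50–03:50, 05:30–05:50, 07:30–07:50, 08:20–10:00.
Zheng ∩ Keiko: 09:10–09:50, 13:10–14:00.
Zheng ∩ Keiko ∩ Emeka: 13:20–13:30.
Zheng ∩ Keiko ∩ Emeka ∩ Brynn: 13:20–13:30.
Zheng ∩ Keiko ∩ Emeka ∩ Brynn ∩ Sven: (none).
Zheng ∩ Keiko ∩ Emeka ∩ Brynn ∩ Sven ∩ Freya: (none).
Windows ≥ 40 min: (none).
That's 0 windows.

0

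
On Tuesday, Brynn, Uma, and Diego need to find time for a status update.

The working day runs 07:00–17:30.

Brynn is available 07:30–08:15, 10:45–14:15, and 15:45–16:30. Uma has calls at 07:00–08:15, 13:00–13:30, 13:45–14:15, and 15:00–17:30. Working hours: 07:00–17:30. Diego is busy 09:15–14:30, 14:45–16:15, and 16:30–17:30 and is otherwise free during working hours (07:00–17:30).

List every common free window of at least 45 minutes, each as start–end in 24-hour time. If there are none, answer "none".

none

Uma free within 07:00–17:30: 08:15–13:00, 13:30–13:45, 14:15–15:00.
Diego free within 07:00–17:30: 07:00–09:15, 14:30–14:45, 16:15–16:30.
Brynn ∩ Uma: 10:45–13:00, 13:30–13:45.
Brynn ∩ Uma ∩ Diego: (none).
Windows ≥ 45 min: (none).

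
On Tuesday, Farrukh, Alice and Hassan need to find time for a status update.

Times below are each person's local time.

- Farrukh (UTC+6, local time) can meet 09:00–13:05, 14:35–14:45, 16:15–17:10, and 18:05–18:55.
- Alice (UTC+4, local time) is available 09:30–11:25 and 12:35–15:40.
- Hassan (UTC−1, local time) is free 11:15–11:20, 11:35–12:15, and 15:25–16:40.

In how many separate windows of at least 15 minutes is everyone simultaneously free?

0

Farrukh → UTC: 03:00–07:05, 08:35–08:45, 10:15–11:10, 12:05–12:55.
Alice → UTC: 05:30–07:25, 08:35–11:40.
Hassan → UTC: 12:15–12:20, 12:35–13:15, 16:25–17:40.
Farrukh ∩ Alice: 05:30–07:05, 08:35–08:45, 10:15–11:10.
Farrukh ∩ Alice ∩ Hassan: (none).
Windows ≥ 15 min: (none).
That's 0 windows.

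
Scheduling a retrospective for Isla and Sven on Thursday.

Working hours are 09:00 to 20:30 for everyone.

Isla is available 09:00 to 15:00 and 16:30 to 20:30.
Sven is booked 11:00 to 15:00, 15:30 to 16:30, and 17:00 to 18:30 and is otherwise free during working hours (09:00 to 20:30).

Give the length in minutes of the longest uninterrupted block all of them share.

Sven free within 09:00–20:30: 09:00–11:00, 15:00–15:30, 16:30–17:00, 18:30–20:30.
Isla ∩ Sven: 09:00–11:00, 16:30–17:00, 18:30–20:30.
Common window lengths: 120, 30, 120 min; longest is 120.

120 minutes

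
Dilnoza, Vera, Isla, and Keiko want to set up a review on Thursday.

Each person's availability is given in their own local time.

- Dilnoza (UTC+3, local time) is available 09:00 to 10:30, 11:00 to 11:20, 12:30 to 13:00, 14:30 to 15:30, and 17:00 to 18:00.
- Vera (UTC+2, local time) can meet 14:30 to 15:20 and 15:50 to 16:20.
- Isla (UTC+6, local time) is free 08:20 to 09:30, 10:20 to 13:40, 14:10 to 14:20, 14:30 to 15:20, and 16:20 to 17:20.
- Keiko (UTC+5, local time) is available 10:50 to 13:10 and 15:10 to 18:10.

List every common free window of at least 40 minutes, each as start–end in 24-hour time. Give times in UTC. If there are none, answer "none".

none

Dilnoza → UTC: 06:00–07:30, 08:00–08:20, 09:30–10:00, 11:30–12:30, 14:00–15:00.
Vera → UTC: 12:30–13:20, 13:50–14:20.
Isla → UTC: 02:20–03:30, 04:20–07:40, 08:10–08:20, 08:30–09:20, 10:20–11:20.
Keiko → UTC: 05:50–08:10, 10:10–13:10.
Dilnoza ∩ Vera: 14:00–14:20.
Dilnoza ∩ Vera ∩ Isla: (none).
Dilnoza ∩ Vera ∩ Isla ∩ Keiko: (none).
Windows ≥ 40 min: (none).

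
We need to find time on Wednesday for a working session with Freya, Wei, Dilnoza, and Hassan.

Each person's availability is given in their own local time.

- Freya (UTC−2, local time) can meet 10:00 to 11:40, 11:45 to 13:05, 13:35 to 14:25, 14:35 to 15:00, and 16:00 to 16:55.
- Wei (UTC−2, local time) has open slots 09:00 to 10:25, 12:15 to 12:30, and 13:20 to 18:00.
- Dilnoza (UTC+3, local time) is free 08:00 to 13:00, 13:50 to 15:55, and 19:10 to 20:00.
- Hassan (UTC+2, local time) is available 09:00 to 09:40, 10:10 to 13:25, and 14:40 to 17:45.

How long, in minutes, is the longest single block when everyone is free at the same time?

0 minutes

Freya → UTC: 12:00–13:40, 13:45–15:05, 15:35–16:25, 16:35–17:00, 18:00–18:55.
Wei → UTC: 11:00–12:25, 14:15–14:30, 15:20–20:00.
Dilnoza → UTC: 05:00–10:00, 10:50–12:55, 16:10–17:00.
Hassan → UTC: 07:00–07:40, 08:10–11:25, 12:40–15:45.
Freya ∩ Wei: 12:00–12:25, 14:15–14:30, 15:35–16:25, 16:35–17:00, 18:00–18:55.
Freya ∩ Wei ∩ Dilnoza: 12:00–12:25, 16:10–16:25, 16:35–17:00.
Freya ∩ Wei ∩ Dilnoza ∩ Hassan: (none).
No common window.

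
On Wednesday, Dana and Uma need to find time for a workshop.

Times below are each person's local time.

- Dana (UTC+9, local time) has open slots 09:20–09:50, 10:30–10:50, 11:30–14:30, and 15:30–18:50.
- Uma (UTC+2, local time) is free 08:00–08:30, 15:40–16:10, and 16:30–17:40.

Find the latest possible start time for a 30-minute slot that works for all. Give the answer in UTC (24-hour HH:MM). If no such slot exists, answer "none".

none

Dana → UTC: 00:20–00:50, 01:30–01:50, 02:30–05:30, 06:30–09:50.
Uma → UTC: 06:00–06:30, 13:40–14:10, 14:30–15:40.
Dana ∩ Uma: (none).
Windows ≥ 30 min: (none).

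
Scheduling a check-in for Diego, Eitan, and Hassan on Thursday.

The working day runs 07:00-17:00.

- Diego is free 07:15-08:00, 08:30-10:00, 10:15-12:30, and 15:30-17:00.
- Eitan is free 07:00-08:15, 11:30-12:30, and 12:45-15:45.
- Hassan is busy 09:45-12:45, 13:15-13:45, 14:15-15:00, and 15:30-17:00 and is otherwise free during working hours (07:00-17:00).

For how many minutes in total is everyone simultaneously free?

Hassan free within 07:00–17:00: 07:00–09:45, 12:45–13:15, 13:45–14:15, 15:00–15:30.
Diego ∩ Eitan: 07:15–08:00, 11:30–12:30, 15:30–15:45.
Diego ∩ Eitan ∩ Hassan: 07:15–08:00.
Total common minutes: 45.

45 minutes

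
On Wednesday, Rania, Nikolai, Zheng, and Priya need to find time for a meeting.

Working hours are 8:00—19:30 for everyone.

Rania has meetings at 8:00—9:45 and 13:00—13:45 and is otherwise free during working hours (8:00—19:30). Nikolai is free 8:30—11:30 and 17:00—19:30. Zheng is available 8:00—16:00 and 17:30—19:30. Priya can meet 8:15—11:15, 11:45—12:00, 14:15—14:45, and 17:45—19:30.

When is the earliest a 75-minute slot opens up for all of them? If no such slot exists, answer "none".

09:45

Rania free within 08:00–19:30: 09:45–13:00, 13:45–19:30.
Rania ∩ Nikolai: 09:45–11:30, 17:00–19:30.
Rania ∩ Nikolai ∩ Zheng: 09:45–11:30, 17:30–19:30.
Rania ∩ Nikolai ∩ Zheng ∩ Priya: 09:45–11:15, 17:45–19:30.
Windows ≥ 75 min: 09:45–11:15, 17:45–19:30.
Earliest such window starts at 09:45.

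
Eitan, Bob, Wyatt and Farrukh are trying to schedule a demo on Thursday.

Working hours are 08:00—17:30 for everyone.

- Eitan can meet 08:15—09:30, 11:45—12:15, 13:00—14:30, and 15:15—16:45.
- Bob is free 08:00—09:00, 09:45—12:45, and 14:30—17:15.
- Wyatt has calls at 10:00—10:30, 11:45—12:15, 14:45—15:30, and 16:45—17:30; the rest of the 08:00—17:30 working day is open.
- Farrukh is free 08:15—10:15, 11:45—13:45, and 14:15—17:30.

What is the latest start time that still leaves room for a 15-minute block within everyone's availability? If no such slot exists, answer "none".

Wyatt free within 08:00–17:30: 08:00–10:00, 10:30–11:45, 12:15–14:45, 15:30–16:45.
Eitan ∩ Bob: 08:15–09:00, 11:45–12:15, 15:15–16:45.
Eitan ∩ Bob ∩ Wyatt: 08:15–09:00, 15:30–16:45.
Eitan ∩ Bob ∩ Wyatt ∩ Farrukh: 08:15–09:00, 15:30–16:45.
Windows ≥ 15 min: 08:15–09:00, 15:30–16:45.
Latest start in the last window 15:30–16:45 is 16:45 − 15 min = 16:30.

16:30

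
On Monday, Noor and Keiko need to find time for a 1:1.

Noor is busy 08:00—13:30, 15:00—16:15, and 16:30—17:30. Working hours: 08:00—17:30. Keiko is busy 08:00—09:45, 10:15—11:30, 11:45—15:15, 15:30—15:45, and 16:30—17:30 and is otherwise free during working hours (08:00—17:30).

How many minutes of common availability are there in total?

Noor free within 08:00–17:30: 13:30–15:00, 16:15–16:30.
Keiko free within 08:00–17:30: 09:45–10:15, 11:30–11:45, 15:15–15:30, 15:45–16:30.
Noor ∩ Keiko: 16:15–16:30.
Total common minutes: 15.

15 minutes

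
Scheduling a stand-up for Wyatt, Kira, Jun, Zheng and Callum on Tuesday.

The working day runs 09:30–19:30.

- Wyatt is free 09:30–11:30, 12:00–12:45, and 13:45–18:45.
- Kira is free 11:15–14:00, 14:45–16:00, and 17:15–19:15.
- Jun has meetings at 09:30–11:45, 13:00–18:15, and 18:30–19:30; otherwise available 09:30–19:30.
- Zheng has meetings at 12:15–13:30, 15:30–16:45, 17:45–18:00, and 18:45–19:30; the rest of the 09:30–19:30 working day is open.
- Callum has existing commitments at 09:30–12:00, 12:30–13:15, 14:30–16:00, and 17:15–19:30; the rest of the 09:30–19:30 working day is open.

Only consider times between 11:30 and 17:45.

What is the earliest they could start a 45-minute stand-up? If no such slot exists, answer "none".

Jun free within 09:30–19:30: 11:45–13:00, 18:15–18:30.
Zheng free within 09:30–19:30: 09:30–12:15, 13:30–15:30, 16:45–17:45, 18:00–18:45.
Callum free within 09:30–19:30: 12:00–12:30, 13:15–14:30, 16:00–17:15.
Wyatt ∩ Kira: 11:15–11:30, 12:00–12:45, 13:45–14:00, 14:45–16:00, 17:15–18:45.
Wyatt ∩ Kira ∩ Jun: 12:00–12:45, 18:15–18:30.
Wyatt ∩ Kira ∩ Jun ∩ Zheng: 12:00–12:15, 18:15–18:30.
Wyatt ∩ Kira ∩ Jun ∩ Zheng ∩ Callum: 12:00–12:15.
Restricted to 11:30–17:45: 12:00–12:15.
Windows ≥ 45 min: (none).

none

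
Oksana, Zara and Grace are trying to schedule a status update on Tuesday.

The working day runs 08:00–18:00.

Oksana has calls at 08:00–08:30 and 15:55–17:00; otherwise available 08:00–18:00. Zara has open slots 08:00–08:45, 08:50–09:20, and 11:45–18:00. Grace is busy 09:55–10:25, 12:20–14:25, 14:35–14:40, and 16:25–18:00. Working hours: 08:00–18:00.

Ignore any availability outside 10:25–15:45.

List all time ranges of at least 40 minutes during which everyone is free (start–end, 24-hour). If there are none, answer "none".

14:40–15:45

Oksana free within 08:00–18:00: 08:30–15:55, 17:00–18:00.
Grace free within 08:00–18:00: 08:00–09:55, 10:25–12:20, 14:25–14:35, 14:40–16:25.
Oksana ∩ Zara: 08:30–08:45, 08:50–09:20, 11:45–15:55, 17:00–18:00.
Oksana ∩ Zara ∩ Grace: 08:30–08:45, 08:50–09:20, 11:45–12:20, 14:25–14:35, 14:40–15:55.
Restricted to 10:25–15:45: 11:45–12:20, 14:25–14:35, 14:40–15:45.
Windows ≥ 40 min: 14:40–15:45.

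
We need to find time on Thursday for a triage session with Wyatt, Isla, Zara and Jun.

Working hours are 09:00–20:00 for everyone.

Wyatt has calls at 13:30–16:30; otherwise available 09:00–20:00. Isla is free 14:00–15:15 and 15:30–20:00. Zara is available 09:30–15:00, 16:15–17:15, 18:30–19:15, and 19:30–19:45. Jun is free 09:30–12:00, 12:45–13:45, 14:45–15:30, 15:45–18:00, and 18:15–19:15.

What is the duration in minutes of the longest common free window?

Wyatt free within 09:00–20:00: 09:00–13:30, 16:30–20:00.
Wyatt ∩ Isla: 16:30–20:00.
Wyatt ∩ Isla ∩ Zara: 16:30–17:15, 18:30–19:15, 19:30–19:45.
Wyatt ∩ Isla ∩ Zara ∩ Jun: 16:30–17:15, 18:30–19:15.
Common window lengths: 45, 45 min; longest is 45.

45 minutes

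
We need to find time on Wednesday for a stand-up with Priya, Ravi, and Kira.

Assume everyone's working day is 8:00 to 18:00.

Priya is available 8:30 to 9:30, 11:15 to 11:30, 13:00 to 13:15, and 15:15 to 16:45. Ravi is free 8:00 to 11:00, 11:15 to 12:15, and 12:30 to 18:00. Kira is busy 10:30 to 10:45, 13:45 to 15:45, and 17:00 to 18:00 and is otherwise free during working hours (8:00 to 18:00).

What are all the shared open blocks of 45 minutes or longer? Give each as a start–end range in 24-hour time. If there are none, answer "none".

08:30–09:30, 15:45–16:45

Kira free within 08:00–18:00: 08:00–10:30, 10:45–13:45, 15:45–17:00.
Priya ∩ Ravi: 08:30–09:30, 11:15–11:30, 13:00–13:15, 15:15–16:45.
Priya ∩ Ravi ∩ Kira: 08:30–09:30, 11:15–11:30, 13:00–13:15, 15:45–16:45.
Windows ≥ 45 min: 08:30–09:30, 15:45–16:45.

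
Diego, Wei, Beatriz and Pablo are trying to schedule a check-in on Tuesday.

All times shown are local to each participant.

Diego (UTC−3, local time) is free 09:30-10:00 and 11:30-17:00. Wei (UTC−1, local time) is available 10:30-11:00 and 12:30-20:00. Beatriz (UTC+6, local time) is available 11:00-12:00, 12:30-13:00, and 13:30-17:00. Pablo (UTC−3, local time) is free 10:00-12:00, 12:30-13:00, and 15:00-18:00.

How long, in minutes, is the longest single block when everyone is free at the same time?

Diego → UTC: 12:30–13:00, 14:30–20:00.
Wei → UTC: 11:30–12:00, 13:30–21:00.
Beatriz → UTC: 05:00–06:00, 06:30–07:00, 07:30–11:00.
Pablo → UTC: 13:00–15:00, 15:30–16:00, 18:00–21:00.
Diego ∩ Wei: 14:30–20:00.
Diego ∩ Wei ∩ Beatriz: (none).
Diego ∩ Wei ∩ Beatriz ∩ Pablo: (none).
No common window.

0 minutes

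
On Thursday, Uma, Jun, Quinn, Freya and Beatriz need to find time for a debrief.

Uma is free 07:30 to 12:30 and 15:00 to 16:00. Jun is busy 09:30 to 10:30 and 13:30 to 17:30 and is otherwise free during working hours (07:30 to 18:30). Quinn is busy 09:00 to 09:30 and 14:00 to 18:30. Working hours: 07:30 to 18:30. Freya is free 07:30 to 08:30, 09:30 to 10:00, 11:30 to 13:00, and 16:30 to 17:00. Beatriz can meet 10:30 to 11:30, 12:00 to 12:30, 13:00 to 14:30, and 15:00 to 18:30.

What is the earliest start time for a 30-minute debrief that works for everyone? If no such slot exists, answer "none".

12:00

Jun free within 07:30–18:30: 07:30–09:30, 10:30–13:30, 17:30–18:30.
Quinn free within 07:30–18:30: 07:30–09:00, 09:30–14:00.
Uma ∩ Jun: 07:30–09:30, 10:30–12:30.
Uma ∩ Jun ∩ Quinn: 07:30–09:00, 10:30–12:30.
Uma ∩ Jun ∩ Quinn ∩ Freya: 07:30–08:30, 11:30–12:30.
Uma ∩ Jun ∩ Quinn ∩ Freya ∩ Beatriz: 12:00–12:30.
Windows ≥ 30 min: 12:00–12:30.
Earliest such window starts at 12:00.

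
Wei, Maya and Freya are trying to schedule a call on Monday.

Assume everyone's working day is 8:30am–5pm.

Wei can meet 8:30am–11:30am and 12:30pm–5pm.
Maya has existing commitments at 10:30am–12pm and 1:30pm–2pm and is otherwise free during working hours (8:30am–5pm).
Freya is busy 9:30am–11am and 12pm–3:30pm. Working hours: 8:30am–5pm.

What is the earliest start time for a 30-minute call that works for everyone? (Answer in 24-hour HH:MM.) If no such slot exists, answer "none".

Maya free within 08:30–17:00: 08:30–10:30, 12:00–13:30, 14:00–17:00.
Freya free within 08:30–17:00: 08:30–09:30, 11:00–12:00, 15:30–17:00.
Wei ∩ Maya: 08:30–10:30, 12:30–13:30, 14:00–17:00.
Wei ∩ Maya ∩ Freya: 08:30–09:30, 15:30–17:00.
Windows ≥ 30 min: 08:30–09:30, 15:30–17:00.
Earliest such window starts at 08:30.

08:30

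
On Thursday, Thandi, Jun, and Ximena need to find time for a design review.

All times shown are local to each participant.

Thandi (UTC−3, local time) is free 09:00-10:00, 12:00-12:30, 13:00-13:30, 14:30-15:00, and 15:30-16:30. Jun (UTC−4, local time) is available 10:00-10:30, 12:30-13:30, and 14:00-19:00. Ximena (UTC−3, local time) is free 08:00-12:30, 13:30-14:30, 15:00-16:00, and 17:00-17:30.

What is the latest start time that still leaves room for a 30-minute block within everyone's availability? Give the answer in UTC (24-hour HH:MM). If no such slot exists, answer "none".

18:30

Thandi → UTC: 12:00–13:00, 15:00–15:30, 16:00–16:30, 17:30–18:00, 18:30–19:30.
Jun → UTC: 14:00–14:30, 16:30–17:30, 18:00–23:00.
Ximena → UTC: 11:00–15:30, 16:30–17:30, 18:00–19:00, 20:00–20:30.
Thandi ∩ Jun: 18:30–19:30.
Thandi ∩ Jun ∩ Ximena: 18:30–19:00.
Windows ≥ 30 min: 18:30–19:00.
Latest start in the last window 18:30–19:00 is 19:00 − 30 min = 18:30.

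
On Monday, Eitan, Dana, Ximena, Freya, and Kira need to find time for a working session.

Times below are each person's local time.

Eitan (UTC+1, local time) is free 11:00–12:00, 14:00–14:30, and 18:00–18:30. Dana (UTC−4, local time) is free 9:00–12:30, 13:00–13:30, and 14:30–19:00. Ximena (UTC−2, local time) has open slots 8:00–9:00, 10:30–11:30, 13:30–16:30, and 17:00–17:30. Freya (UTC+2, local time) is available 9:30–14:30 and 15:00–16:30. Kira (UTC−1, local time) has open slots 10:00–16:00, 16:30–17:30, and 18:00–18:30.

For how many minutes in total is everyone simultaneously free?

Eitan → UTC: 10:00–11:00, 13:00–13:30, 17:00–17:30.
Dana → UTC: 13:00–16:30, 17:00–17:30, 18:30–23:00.
Ximena → UTC: 10:00–11:00, 12:30–13:30, 15:30–18:30, 19:00–19:30.
Freya → UTC: 07:30–12:30, 13:00–14:30.
Kira → UTC: 11:00–17:00, 17:30–18:30, 19:00–19:30.
Eitan ∩ Dana: 13:00–13:30, 17:00–17:30.
Eitan ∩ Dana ∩ Ximena: 13:00–13:30, 17:00–17:30.
Eitan ∩ Dana ∩ Ximena ∩ Freya: 13:00–13:30.
Eitan ∩ Dana ∩ Ximena ∩ Freya ∩ Kira: 13:00–13:30.
Total common minutes: 30.

30 minutes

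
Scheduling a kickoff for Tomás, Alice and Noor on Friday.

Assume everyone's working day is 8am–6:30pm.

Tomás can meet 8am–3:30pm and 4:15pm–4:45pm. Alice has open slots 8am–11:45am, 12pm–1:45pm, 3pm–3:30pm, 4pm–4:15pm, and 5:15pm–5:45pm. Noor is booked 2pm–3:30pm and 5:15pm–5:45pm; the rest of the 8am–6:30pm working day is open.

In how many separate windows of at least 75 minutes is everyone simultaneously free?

2

Noor free within 08:00–18:30: 08:00–14:00, 15:30–17:15, 17:45–18:30.
Tomás ∩ Alice: 08:00–11:45, 12:00–13:45, 15:00–15:30.
Tomás ∩ Alice ∩ Noor: 08:00–11:45, 12:00–13:45.
Windows ≥ 75 min: 08:00–11:45, 12:00–13:45.
That's 2 windows.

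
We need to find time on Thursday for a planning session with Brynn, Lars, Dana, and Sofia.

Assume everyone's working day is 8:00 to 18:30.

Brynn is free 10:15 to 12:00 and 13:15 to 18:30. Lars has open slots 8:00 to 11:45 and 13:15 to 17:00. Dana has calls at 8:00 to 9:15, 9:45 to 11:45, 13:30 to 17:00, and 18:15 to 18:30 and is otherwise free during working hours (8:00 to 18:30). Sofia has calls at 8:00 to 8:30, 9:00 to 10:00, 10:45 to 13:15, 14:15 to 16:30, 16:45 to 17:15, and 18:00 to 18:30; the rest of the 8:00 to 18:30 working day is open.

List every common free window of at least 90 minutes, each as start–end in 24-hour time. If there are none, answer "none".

none

Dana free within 08:00–18:30: 09:15–09:45, 11:45–13:30, 17:00–18:15.
Sofia free within 08:00–18:30: 08:30–09:00, 10:00–10:45, 13:15–14:15, 16:30–16:45, 17:15–18:00.
Brynn ∩ Lars: 10:15–11:45, 13:15–17:00.
Brynn ∩ Lars ∩ Dana: 13:15–13:30.
Brynn ∩ Lars ∩ Dana ∩ Sofia: 13:15–13:30.
Windows ≥ 90 min: (none).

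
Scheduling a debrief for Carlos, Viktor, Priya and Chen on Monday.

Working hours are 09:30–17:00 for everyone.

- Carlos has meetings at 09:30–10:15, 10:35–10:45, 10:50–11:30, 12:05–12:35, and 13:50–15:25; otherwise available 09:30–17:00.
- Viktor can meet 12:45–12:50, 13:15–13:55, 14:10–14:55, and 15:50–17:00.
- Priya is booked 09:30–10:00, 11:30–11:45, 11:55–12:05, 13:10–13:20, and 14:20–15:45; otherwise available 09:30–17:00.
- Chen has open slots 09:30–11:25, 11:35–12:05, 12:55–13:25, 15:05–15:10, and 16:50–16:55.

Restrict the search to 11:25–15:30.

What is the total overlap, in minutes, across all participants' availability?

Carlos free within 09:30–17:00: 10:15–10:35, 10:45–10:50, 11:30–12:05, 12:35–13:50, 15:25–17:00.
Priya free within 09:30–17:00: 10:00–11:30, 11:45–11:55, 12:05–13:10, 13:20–14:20, 15:45–17:00.
Carlos ∩ Viktor: 12:45–12:50, 13:15–13:50, 15:50–17:00.
Carlos ∩ Viktor ∩ Priya: 12:45–12:50, 13:20–13:50, 15:50–17:00.
Carlos ∩ Viktor ∩ Priya ∩ Chen: 13:20–13:25, 16:50–16:55.
Restricted to 11:25–15:30: 13:20–13:25.
Total common minutes: 5.

5 minutes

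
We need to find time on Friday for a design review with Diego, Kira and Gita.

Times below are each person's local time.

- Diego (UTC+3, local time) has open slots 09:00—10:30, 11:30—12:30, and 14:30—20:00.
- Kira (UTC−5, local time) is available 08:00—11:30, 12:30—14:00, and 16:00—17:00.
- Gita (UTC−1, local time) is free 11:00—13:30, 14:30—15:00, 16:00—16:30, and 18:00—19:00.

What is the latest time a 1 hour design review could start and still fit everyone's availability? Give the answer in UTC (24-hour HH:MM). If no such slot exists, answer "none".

Diego → UTC: 06:00–07:30, 08:30–09:30, 11:30–17:00.
Kira → UTC: 13:00–16:30, 17:30–19:00, 21:00–22:00.
Gita → UTC: 12:00–14:30, 15:30–16:00, 17:00–17:30, 19:00–20:00.
Diego ∩ Kira: 13:00–16:30.
Diego ∩ Kira ∩ Gita: 13:00–14:30, 15:30–16:00.
Windows ≥ 60 min: 13:00–14:30.
Latest start in the last window 13:00–14:30 is 14:30 − 60 min = 13:30.

13:30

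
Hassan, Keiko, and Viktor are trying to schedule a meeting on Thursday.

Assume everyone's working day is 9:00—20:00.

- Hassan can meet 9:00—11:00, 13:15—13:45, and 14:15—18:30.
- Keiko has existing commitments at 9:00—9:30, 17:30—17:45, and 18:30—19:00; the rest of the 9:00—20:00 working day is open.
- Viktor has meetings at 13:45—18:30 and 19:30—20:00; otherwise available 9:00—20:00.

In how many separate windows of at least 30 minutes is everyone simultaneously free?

Keiko free within 09:00–20:00: 09:30–17:30, 17:45–18:30, 19:00–20:00.
Viktor free within 09:00–20:00: 09:00–13:45, 18:30–19:30.
Hassan ∩ Keiko: 09:30–11:00, 13:15–13:45, 14:15–17:30, 17:45–18:30.
Hassan ∩ Keiko ∩ Viktor: 09:30–11:00, 13:15–13:45.
Windows ≥ 30 min: 09:30–11:00, 13:15–13:45.
That's 2 windows.

2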